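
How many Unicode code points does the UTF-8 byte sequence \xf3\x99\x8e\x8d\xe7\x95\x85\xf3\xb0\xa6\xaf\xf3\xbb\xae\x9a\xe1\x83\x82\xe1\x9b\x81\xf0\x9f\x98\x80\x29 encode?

8

Byte at offset 0: 0xF3 = 11110011 → 4-byte char (#1). Advance 4.
Byte at offset 4: 0xE7 = 11100111 → 3-byte char (#2). Advance 3.
Byte at offset 7: 0xF3 = 11110011 → 4-byte char (#3). Advance 4.
Byte at offset 11: 0xF3 = 11110011 → 4-byte char (#4). Advance 4.
Byte at offset 15: 0xE1 = 11100001 → 3-byte char (#5). Advance 3.
Byte at offset 18: 0xE1 = 11100001 → 3-byte char (#6). Advance 3.
Byte at offset 21: 0xF0 = 11110000 → 4-byte char (#7). Advance 4.
Byte at offset 25: 0x29 = 00101001 → 1-byte char (#8). Advance 1.
Reached end at offset 26 after 8 code points.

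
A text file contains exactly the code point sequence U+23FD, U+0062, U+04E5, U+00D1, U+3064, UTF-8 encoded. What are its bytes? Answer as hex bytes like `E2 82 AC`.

U+23FD: 3-byte form → E2 8F BD.
U+0062: 1-byte form → 62.
U+04E5: 2-byte form → D3 A5.
U+00D1: 2-byte form → C3 91.
U+3064: 3-byte form → E3 81 A4.
Concatenated (11 bytes): E2 8F BD 62 D3 A5 C3 91 E3 81 A4.

E2 8F BD 62 D3 A5 C3 91 E3 81 A4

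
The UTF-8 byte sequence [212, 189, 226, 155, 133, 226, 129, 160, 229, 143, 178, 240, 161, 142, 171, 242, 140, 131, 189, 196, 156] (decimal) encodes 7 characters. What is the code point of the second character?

U+26C5

Offset 0: leading byte 0xD4 = 11010100 → 2-byte char #1 = D4 BD.
Offset 2: leading byte 0xE2 = 11100010 → 3-byte char #2 = E2 9B 85.
Leading byte 0xE2 = 11100010 matches 1110xxxx → 3-byte sequence.
Byte 1: 0xE2 = 11100010, payload 0010 (4 bits).
Byte 2: 0x9B = 10011011 (10xxxxxx ✓), payload 011011.
Byte 3: 0x85 = 10000101 (10xxxxxx ✓), payload 000101.
Concatenate: 0010011011000101 = 0x26C5 (16 bits → U+26C5).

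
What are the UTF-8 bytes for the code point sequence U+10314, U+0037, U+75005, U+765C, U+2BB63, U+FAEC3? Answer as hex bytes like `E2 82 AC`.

F0 90 8C 94 37 F1 B5 80 85 E7 99 9C F0 AB AD A3 F3 BA BB 83

U+10314: 4-byte form → F0 90 8C 94.
U+0037: 1-byte form → 37.
U+75005: 4-byte form → F1 B5 80 85.
U+765C: 3-byte form → E7 99 9C.
U+2BB63: 4-byte form → F0 AB AD A3.
U+FAEC3: 4-byte form → F3 BA BB 83.
Concatenated (20 bytes): F0 90 8C 94 37 F1 B5 80 85 E7 99 9C F0 AB AD A3 F3 BA BB 83.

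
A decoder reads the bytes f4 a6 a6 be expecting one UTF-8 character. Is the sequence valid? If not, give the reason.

invalid (encodes a value above U+10FFFF)

Leading byte 0xF4 = 11110100 → 4-byte form.
Payload = 0x1269BE, which exceeds U+10FFFF, the maximum Unicode code point. (Leading bytes F5–FF, or F4 followed by ≥ 0x90, are invalid.)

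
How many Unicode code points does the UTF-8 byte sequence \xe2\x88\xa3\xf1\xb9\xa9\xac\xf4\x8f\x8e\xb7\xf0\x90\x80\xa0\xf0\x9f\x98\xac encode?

Byte at offset 0: 0xE2 = 11100010 → 3-byte char (#1). Advance 3.
Byte at offset 3: 0xF1 = 11110001 → 4-byte char (#2). Advance 4.
Byte at offset 7: 0xF4 = 11110100 → 4-byte char (#3). Advance 4.
Byte at offset 11: 0xF0 = 11110000 → 4-byte char (#4). Advance 4.
Byte at offset 15: 0xF0 = 11110000 → 4-byte char (#5). Advance 4.
Reached end at offset 19 after 5 code points.

5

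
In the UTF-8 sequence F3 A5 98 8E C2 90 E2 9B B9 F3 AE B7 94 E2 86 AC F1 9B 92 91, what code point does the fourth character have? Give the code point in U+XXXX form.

U+EEDD4

Offset 0: leading byte 0xF3 = 11110011 → 4-byte char #1 = F3 A5 98 8E.
Offset 4: leading byte 0xC2 = 11000010 → 2-byte char #2 = C2 90.
Offset 6: leading byte 0xE2 = 11100010 → 3-byte char #3 = E2 9B B9.
Offset 9: leading byte 0xF3 = 11110011 → 4-byte char #4 = F3 AE B7 94.
Leading byte 0xF3 = 11110011 matches 11110xxx → 4-byte sequence.
Byte 1: 0xF3 = 11110011, payload 011 (3 bits).
Byte 2: 0xAE = 10101110 (10xxxxxx ✓), payload 101110.
Byte 3: 0xB7 = 10110111 (10xxxxxx ✓), payload 110111.
Byte 4: 0x94 = 10010100 (10xxxxxx ✓), payload 010100.
Concatenate: 011101110110111010100 = 0xEEDD4 (21 bits → U+EEDD4).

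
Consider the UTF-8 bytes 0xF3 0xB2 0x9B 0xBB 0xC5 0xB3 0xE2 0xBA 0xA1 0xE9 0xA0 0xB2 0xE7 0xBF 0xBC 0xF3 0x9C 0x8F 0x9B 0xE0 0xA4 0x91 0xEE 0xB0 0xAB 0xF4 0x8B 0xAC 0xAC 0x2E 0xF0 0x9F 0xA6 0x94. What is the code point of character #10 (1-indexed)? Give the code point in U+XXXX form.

U+002E

Offset 0: leading byte 0xF3 = 11110011 → 4-byte char #1 = F3 B2 9B BB.
Offset 4: leading byte 0xC5 = 11000101 → 2-byte char #2 = C5 B3.
Offset 6: leading byte 0xE2 = 11100010 → 3-byte char #3 = E2 BA A1.
Offset 9: leading byte 0xE9 = 11101001 → 3-byte char #4 = E9 A0 B2.
Offset 12: leading byte 0xE7 = 11100111 → 3-byte char #5 = E7 BF BC.
Offset 15: leading byte 0xF3 = 11110011 → 4-byte char #6 = F3 9C 8F 9B.
Offset 19: leading byte 0xE0 = 11100000 → 3-byte char #7 = E0 A4 91.
Offset 22: leading byte 0xEE = 11101110 → 3-byte char #8 = EE B0 AB.
Offset 25: leading byte 0xF4 = 11110100 → 4-byte char #9 = F4 8B AC AC.
Offset 29: leading byte 0x2E = 00101110 → 1-byte char #10 = 2E.
Leading byte 0x2E = 00101110 matches 0xxxxxxx → 1-byte sequence.
Byte 1: 0x2E = 00101110, payload 0101110 (7 bits).
Concatenate: 0101110 = 0x2E (7 bits → U+002E).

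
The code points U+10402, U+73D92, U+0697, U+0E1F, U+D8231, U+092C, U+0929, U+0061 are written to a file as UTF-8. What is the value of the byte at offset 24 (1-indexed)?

0x61

1-indexed offset 24 is 0-indexed offset 23.
U+10402 → 4-byte form F0 90 90 82 at offsets 0–3.
U+73D92 → 4-byte form F1 B3 B6 92 at offsets 4–7.
U+0697 → 2-byte form DA 97 at offsets 8–9.
U+0E1F → 3-byte form E0 B8 9F at offsets 10–12.
U+D8231 → 4-byte form F3 98 88 B1 at offsets 13–16.
U+092C → 3-byte form E0 A4 AC at offsets 17–19.
U+0929 → 3-byte form E0 A4 A9 at offsets 20–22.
U+0061 → 1-byte form 61 at offsets 23–23.
Offset 23 falls in char 8's range; it's byte 1 of 61 = 0x61.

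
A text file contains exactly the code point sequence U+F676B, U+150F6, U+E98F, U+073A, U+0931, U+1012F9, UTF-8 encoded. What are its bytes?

U+F676B: 4-byte form → F3 B6 9D AB.
U+150F6: 4-byte form → F0 95 83 B6.
U+E98F: 3-byte form → EE A6 8F.
U+073A: 2-byte form → DC BA.
U+0931: 3-byte form → E0 A4 B1.
U+1012F9: 4-byte form → F4 81 8B B9.
Concatenated (20 bytes): F3 B6 9D AB F0 95 83 B6 EE A6 8F DC BA E0 A4 B1 F4 81 8B B9.

F3 B6 9D AB F0 95 83 B6 EE A6 8F DC BA E0 A4 B1 F4 81 8B B9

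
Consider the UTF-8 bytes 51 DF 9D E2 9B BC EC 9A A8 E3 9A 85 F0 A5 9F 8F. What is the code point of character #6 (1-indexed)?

U+257CF

Offset 0: leading byte 0x51 = 01010001 → 1-byte char #1 = 51.
Offset 1: leading byte 0xDF = 11011111 → 2-byte char #2 = DF 9D.
Offset 3: leading byte 0xE2 = 11100010 → 3-byte char #3 = E2 9B BC.
Offset 6: leading byte 0xEC = 11101100 → 3-byte char #4 = EC 9A A8.
Offset 9: leading byte 0xE3 = 11100011 → 3-byte char #5 = E3 9A 85.
Offset 12: leading byte 0xF0 = 11110000 → 4-byte char #6 = F0 A5 9F 8F.
Leading byte 0xF0 = 11110000 matches 11110xxx → 4-byte sequence.
Byte 1: 0xF0 = 11110000, payload 000 (3 bits).
Byte 2: 0xA5 = 10100101 (10xxxxxx ✓), payload 100101.
Byte 3: 0x9F = 10011111 (10xxxxxx ✓), payload 011111.
Byte 4: 0x8F = 10001111 (10xxxxxx ✓), payload 001111.
Concatenate: 000100101011111001111 = 0x257CF (21 bits → U+257CF).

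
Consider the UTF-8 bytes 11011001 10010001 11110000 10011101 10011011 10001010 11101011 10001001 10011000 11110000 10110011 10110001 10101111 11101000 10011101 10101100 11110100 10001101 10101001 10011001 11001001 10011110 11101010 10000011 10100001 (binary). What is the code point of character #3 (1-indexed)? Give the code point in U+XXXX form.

U+B258

Offset 0: leading byte 0xD9 = 11011001 → 2-byte char #1 = D9 91.
Offset 2: leading byte 0xF0 = 11110000 → 4-byte char #2 = F0 9D 9B 8A.
Offset 6: leading byte 0xEB = 11101011 → 3-byte char #3 = EB 89 98.
Leading byte 0xEB = 11101011 matches 1110xxxx → 3-byte sequence.
Byte 1: 0xEB = 11101011, payload 1011 (4 bits).
Byte 2: 0x89 = 10001001 (10xxxxxx ✓), payload 001001.
Byte 3: 0x98 = 10011000 (10xxxxxx ✓), payload 011000.
Concatenate: 1011001001011000 = 0xB258 (16 bits → U+B258).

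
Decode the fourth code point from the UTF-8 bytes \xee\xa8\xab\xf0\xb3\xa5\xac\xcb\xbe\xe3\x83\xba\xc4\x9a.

U+30FA

Offset 0: leading byte 0xEE = 11101110 → 3-byte char #1 = EE A8 AB.
Offset 3: leading byte 0xF0 = 11110000 → 4-byte char #2 = F0 B3 A5 AC.
Offset 7: leading byte 0xCB = 11001011 → 2-byte char #3 = CB BE.
Offset 9: leading byte 0xE3 = 11100011 → 3-byte char #4 = E3 83 BA.
Leading byte 0xE3 = 11100011 matches 1110xxxx → 3-byte sequence.
Byte 1: 0xE3 = 11100011, payload 0011 (4 bits).
Byte 2: 0x83 = 10000011 (10xxxxxx ✓), payload 000011.
Byte 3: 0xBA = 10111010 (10xxxxxx ✓), payload 111010.
Concatenate: 0011000011111010 = 0x30FA (16 bits → U+30FA).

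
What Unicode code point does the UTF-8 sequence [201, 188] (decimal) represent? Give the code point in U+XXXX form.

U+027C

Leading byte 0xC9 = 11001001 matches 110xxxxx → 2-byte sequence.
Byte 1: 0xC9 = 11001001, payload 01001 (5 bits).
Byte 2: 0xBC = 10111100 (10xxxxxx ✓), payload 111100.
Concatenate: 01001111100 = 0x27C (11 bits → U+027C).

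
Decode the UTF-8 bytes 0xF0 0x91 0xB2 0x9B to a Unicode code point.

U+11C9B

Leading byte 0xF0 = 11110000 matches 11110xxx → 4-byte sequence.
Byte 1: 0xF0 = 11110000, payload 000 (3 bits).
Byte 2: 0x91 = 10010001 (10xxxxxx ✓), payload 010001.
Byte 3: 0xB2 = 10110010 (10xxxxxx ✓), payload 110010.
Byte 4: 0x9B = 10011011 (10xxxxxx ✓), payload 011011.
Concatenate: 000010001110010011011 = 0x11C9B (21 bits → U+11C9B).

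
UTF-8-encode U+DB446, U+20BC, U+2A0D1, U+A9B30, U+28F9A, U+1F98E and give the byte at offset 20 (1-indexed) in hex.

0xF0

1-indexed offset 20 is 0-indexed offset 19.
U+DB446 → 4-byte form F3 9B 91 86 at offsets 0–3.
U+20BC → 3-byte form E2 82 BC at offsets 4–6.
U+2A0D1 → 4-byte form F0 AA 83 91 at offsets 7–10.
U+A9B30 → 4-byte form F2 A9 AC B0 at offsets 11–14.
U+28F9A → 4-byte form F0 A8 BE 9A at offsets 15–18.
U+1F98E → 4-byte form F0 9F A6 8E at offsets 19–22.
Offset 19 falls in char 6's range; it's byte 1 of F0 9F A6 8E = 0xF0.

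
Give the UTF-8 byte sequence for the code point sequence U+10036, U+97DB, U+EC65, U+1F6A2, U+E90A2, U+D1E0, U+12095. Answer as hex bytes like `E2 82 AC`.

F0 90 80 B6 E9 9F 9B EE B1 A5 F0 9F 9A A2 F3 A9 82 A2 ED 87 A0 F0 92 82 95

U+10036: 4-byte form → F0 90 80 B6.
U+97DB: 3-byte form → E9 9F 9B.
U+EC65: 3-byte form → EE B1 A5.
U+1F6A2: 4-byte form → F0 9F 9A A2.
U+E90A2: 4-byte form → F3 A9 82 A2.
U+D1E0: 3-byte form → ED 87 A0.
U+12095: 4-byte form → F0 92 82 95.
Concatenated (25 bytes): F0 90 80 B6 E9 9F 9B EE B1 A5 F0 9F 9A A2 F3 A9 82 A2 ED 87 A0 F0 92 82 95.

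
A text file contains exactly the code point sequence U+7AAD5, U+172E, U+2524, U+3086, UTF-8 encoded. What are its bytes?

U+7AAD5: 4-byte form → F1 BA AB 95.
U+172E: 3-byte form → E1 9C AE.
U+2524: 3-byte form → E2 94 A4.
U+3086: 3-byte form → E3 82 86.
Concatenated (13 bytes): F1 BA AB 95 E1 9C AE E2 94 A4 E3 82 86.

F1 BA AB 95 E1 9C AE E2 94 A4 E3 82 86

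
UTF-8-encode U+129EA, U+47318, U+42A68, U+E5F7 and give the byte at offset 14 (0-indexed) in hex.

0xB7

U+129EA → 4-byte form F0 92 A7 AA at offsets 0–3.
U+47318 → 4-byte form F1 87 8C 98 at offsets 4–7.
U+42A68 → 4-byte form F1 82 A9 A8 at offsets 8–11.
U+E5F7 → 3-byte form EE 97 B7 at offsets 12–14.
Offset 14 falls in char 4's range; it's byte 3 of EE 97 B7 = 0xB7.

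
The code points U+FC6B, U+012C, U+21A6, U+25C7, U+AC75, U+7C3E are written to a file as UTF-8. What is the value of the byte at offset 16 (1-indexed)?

1-indexed offset 16 is 0-indexed offset 15.
U+FC6B → 3-byte form EF B1 AB at offsets 0–2.
U+012C → 2-byte form C4 AC at offsets 3–4.
U+21A6 → 3-byte form E2 86 A6 at offsets 5–7.
U+25C7 → 3-byte form E2 97 87 at offsets 8–10.
U+AC75 → 3-byte form EA B1 B5 at offsets 11–13.
U+7C3E → 3-byte form E7 B0 BE at offsets 14–16.
Offset 15 falls in char 6's range; it's byte 2 of E7 B0 BE = 0xB0.

0xB0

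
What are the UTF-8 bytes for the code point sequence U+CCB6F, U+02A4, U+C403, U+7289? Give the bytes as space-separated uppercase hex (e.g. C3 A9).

F3 8C AD AF CA A4 EC 90 83 E7 8A 89

U+CCB6F: 4-byte form → F3 8C AD AF.
U+02A4: 2-byte form → CA A4.
U+C403: 3-byte form → EC 90 83.
U+7289: 3-byte form → E7 8A 89.
Concatenated (12 bytes): F3 8C AD AF CA A4 EC 90 83 E7 8A 89.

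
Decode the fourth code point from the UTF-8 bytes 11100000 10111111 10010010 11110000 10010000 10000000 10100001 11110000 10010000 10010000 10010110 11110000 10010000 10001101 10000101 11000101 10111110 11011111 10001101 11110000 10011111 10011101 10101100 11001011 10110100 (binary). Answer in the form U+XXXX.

Offset 0: leading byte 0xE0 = 11100000 → 3-byte char #1 = E0 BF 92.
Offset 3: leading byte 0xF0 = 11110000 → 4-byte char #2 = F0 90 80 A1.
Offset 7: leading byte 0xF0 = 11110000 → 4-byte char #3 = F0 90 90 96.
Offset 11: leading byte 0xF0 = 11110000 → 4-byte char #4 = F0 90 8D 85.
Leading byte 0xF0 = 11110000 matches 11110xxx → 4-byte sequence.
Byte 1: 0xF0 = 11110000, payload 000 (3 bits).
Byte 2: 0x90 = 10010000 (10xxxxxx ✓), payload 010000.
Byte 3: 0x8D = 10001101 (10xxxxxx ✓), payload 001101.
Byte 4: 0x85 = 10000101 (10xxxxxx ✓), payload 000101.
Concatenate: 000010000001101000101 = 0x10345 (21 bits → U+10345).

U+10345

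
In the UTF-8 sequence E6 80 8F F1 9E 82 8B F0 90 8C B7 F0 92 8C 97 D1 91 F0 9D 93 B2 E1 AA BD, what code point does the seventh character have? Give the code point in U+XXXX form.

Offset 0: leading byte 0xE6 = 11100110 → 3-byte char #1 = E6 80 8F.
Offset 3: leading byte 0xF1 = 11110001 → 4-byte char #2 = F1 9E 82 8B.
Offset 7: leading byte 0xF0 = 11110000 → 4-byte char #3 = F0 90 8C B7.
Offset 11: leading byte 0xF0 = 11110000 → 4-byte char #4 = F0 92 8C 97.
Offset 15: leading byte 0xD1 = 11010001 → 2-byte char #5 = D1 91.
Offset 17: leading byte 0xF0 = 11110000 → 4-byte char #6 = F0 9D 93 B2.
Offset 21: leading byte 0xE1 = 11100001 → 3-byte char #7 = E1 AA BD.
Leading byte 0xE1 = 11100001 matches 1110xxxx → 3-byte sequence.
Byte 1: 0xE1 = 11100001, payload 0001 (4 bits).
Byte 2: 0xAA = 10101010 (10xxxxxx ✓), payload 101010.
Byte 3: 0xBD = 10111101 (10xxxxxx ✓), payload 111101.
Concatenate: 0001101010111101 = 0x1ABD (16 bits → U+1ABD).

U+1ABD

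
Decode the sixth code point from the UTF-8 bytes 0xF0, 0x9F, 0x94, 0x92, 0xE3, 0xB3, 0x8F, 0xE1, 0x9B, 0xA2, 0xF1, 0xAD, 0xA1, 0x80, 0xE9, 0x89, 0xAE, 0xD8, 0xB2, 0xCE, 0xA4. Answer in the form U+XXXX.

U+0632

Offset 0: leading byte 0xF0 = 11110000 → 4-byte char #1 = F0 9F 94 92.
Offset 4: leading byte 0xE3 = 11100011 → 3-byte char #2 = E3 B3 8F.
Offset 7: leading byte 0xE1 = 11100001 → 3-byte char #3 = E1 9B A2.
Offset 10: leading byte 0xF1 = 11110001 → 4-byte char #4 = F1 AD A1 80.
Offset 14: leading byte 0xE9 = 11101001 → 3-byte char #5 = E9 89 AE.
Offset 17: leading byte 0xD8 = 11011000 → 2-byte char #6 = D8 B2.
Leading byte 0xD8 = 11011000 matches 110xxxxx → 2-byte sequence.
Byte 1: 0xD8 = 11011000, payload 11000 (5 bits).
Byte 2: 0xB2 = 10110010 (10xxxxxx ✓), payload 110010.
Concatenate: 11000110010 = 0x632 (11 bits → U+0632).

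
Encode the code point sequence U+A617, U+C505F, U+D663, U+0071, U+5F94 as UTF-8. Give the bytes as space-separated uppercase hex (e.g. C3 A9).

U+A617: 3-byte form → EA 98 97.
U+C505F: 4-byte form → F3 85 81 9F.
U+D663: 3-byte form → ED 99 A3.
U+0071: 1-byte form → 71.
U+5F94: 3-byte form → E5 BE 94.
Concatenated (14 bytes): EA 98 97 F3 85 81 9F ED 99 A3 71 E5 BE 94.

EA 98 97 F3 85 81 9F ED 99 A3 71 E5 BE 94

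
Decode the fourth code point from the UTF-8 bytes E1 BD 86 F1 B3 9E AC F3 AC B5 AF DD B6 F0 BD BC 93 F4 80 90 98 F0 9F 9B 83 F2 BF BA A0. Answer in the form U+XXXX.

U+0776

Offset 0: leading byte 0xE1 = 11100001 → 3-byte char #1 = E1 BD 86.
Offset 3: leading byte 0xF1 = 11110001 → 4-byte char #2 = F1 B3 9E AC.
Offset 7: leading byte 0xF3 = 11110011 → 4-byte char #3 = F3 AC B5 AF.
Offset 11: leading byte 0xDD = 11011101 → 2-byte char #4 = DD B6.
Leading byte 0xDD = 11011101 matches 110xxxxx → 2-byte sequence.
Byte 1: 0xDD = 11011101, payload 11101 (5 bits).
Byte 2: 0xB6 = 10110110 (10xxxxxx ✓), payload 110110.
Concatenate: 11101110110 = 0x776 (11 bits → U+0776).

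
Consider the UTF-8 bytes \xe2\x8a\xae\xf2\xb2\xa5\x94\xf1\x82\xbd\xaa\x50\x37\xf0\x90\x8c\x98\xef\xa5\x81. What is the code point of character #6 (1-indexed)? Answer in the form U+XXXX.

U+10318

Offset 0: leading byte 0xE2 = 11100010 → 3-byte char #1 = E2 8A AE.
Offset 3: leading byte 0xF2 = 11110010 → 4-byte char #2 = F2 B2 A5 94.
Offset 7: leading byte 0xF1 = 11110001 → 4-byte char #3 = F1 82 BD AA.
Offset 11: leading byte 0x50 = 01010000 → 1-byte char #4 = 50.
Offset 12: leading byte 0x37 = 00110111 → 1-byte char #5 = 37.
Offset 13: leading byte 0xF0 = 11110000 → 4-byte char #6 = F0 90 8C 98.
Leading byte 0xF0 = 11110000 matches 11110xxx → 4-byte sequence.
Byte 1: 0xF0 = 11110000, payload 000 (3 bits).
Byte 2: 0x90 = 10010000 (10xxxxxx ✓), payload 010000.
Byte 3: 0x8C = 10001100 (10xxxxxx ✓), payload 001100.
Byte 4: 0x98 = 10011000 (10xxxxxx ✓), payload 011000.
Concatenate: 000010000001100011000 = 0x10318 (21 bits → U+10318).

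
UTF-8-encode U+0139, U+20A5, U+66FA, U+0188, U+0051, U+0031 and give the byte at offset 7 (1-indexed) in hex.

1-indexed offset 7 is 0-indexed offset 6.
U+0139 → 2-byte form C4 B9 at offsets 0–1.
U+20A5 → 3-byte form E2 82 A5 at offsets 2–4.
U+66FA → 3-byte form E6 9B BA at offsets 5–7.
Offset 6 falls in char 3's range; it's byte 2 of E6 9B BA = 0x9B.

0x9B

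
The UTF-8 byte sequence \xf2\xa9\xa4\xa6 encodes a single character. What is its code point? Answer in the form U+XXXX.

U+A9926

Leading byte 0xF2 = 11110010 matches 11110xxx → 4-byte sequence.
Byte 1: 0xF2 = 11110010, payload 010 (3 bits).
Byte 2: 0xA9 = 10101001 (10xxxxxx ✓), payload 101001.
Byte 3: 0xA4 = 10100100 (10xxxxxx ✓), payload 100100.
Byte 4: 0xA6 = 10100110 (10xxxxxx ✓), payload 100110.
Concatenate: 010101001100100100110 = 0xA9926 (21 bits → U+A9926).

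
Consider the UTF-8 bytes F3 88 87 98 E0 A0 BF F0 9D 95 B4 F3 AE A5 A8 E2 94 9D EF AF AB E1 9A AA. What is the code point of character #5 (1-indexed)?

U+251D

Offset 0: leading byte 0xF3 = 11110011 → 4-byte char #1 = F3 88 87 98.
Offset 4: leading byte 0xE0 = 11100000 → 3-byte char #2 = E0 A0 BF.
Offset 7: leading byte 0xF0 = 11110000 → 4-byte char #3 = F0 9D 95 B4.
Offset 11: leading byte 0xF3 = 11110011 → 4-byte char #4 = F3 AE A5 A8.
Offset 15: leading byte 0xE2 = 11100010 → 3-byte char #5 = E2 94 9D.
Leading byte 0xE2 = 11100010 matches 1110xxxx → 3-byte sequence.
Byte 1: 0xE2 = 11100010, payload 0010 (4 bits).
Byte 2: 0x94 = 10010100 (10xxxxxx ✓), payload 010100.
Byte 3: 0x9D = 10011101 (10xxxxxx ✓), payload 011101.
Concatenate: 0010010100011101 = 0x251D (16 bits → U+251D).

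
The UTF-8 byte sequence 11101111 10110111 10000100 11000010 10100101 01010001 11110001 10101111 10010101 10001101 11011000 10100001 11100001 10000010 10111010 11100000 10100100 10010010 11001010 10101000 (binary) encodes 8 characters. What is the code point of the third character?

Offset 0: leading byte 0xEF = 11101111 → 3-byte char #1 = EF B7 84.
Offset 3: leading byte 0xC2 = 11000010 → 2-byte char #2 = C2 A5.
Offset 5: leading byte 0x51 = 01010001 → 1-byte char #3 = 51.
Leading byte 0x51 = 01010001 matches 0xxxxxxx → 1-byte sequence.
Byte 1: 0x51 = 01010001, payload 1010001 (7 bits).
Concatenate: 1010001 = 0x51 (7 bits → U+0051).

U+0051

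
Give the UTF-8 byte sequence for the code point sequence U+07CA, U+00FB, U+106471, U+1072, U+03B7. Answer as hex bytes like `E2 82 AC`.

U+07CA: 2-byte form → DF 8A.
U+00FB: 2-byte form → C3 BB.
U+106471: 4-byte form → F4 86 91 B1.
U+1072: 3-byte form → E1 81 B2.
U+03B7: 2-byte form → CE B7.
Concatenated (13 bytes): DF 8A C3 BB F4 86 91 B1 E1 81 B2 CE B7.

DF 8A C3 BB F4 86 91 B1 E1 81 B2 CE B7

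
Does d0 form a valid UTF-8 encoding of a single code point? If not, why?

Leading byte 0xD0 = 11010000 → 2-byte form, but only 1 byte is present.

invalid (sequence truncated)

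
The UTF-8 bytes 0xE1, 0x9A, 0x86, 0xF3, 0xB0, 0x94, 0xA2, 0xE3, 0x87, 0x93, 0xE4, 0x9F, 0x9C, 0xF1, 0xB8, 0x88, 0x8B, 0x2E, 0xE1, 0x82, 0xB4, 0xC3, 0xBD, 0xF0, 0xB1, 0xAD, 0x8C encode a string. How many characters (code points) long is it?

Byte at offset 0: 0xE1 = 11100001 → 3-byte char (#1). Advance 3.
Byte at offset 3: 0xF3 = 11110011 → 4-byte char (#2). Advance 4.
Byte at offset 7: 0xE3 = 11100011 → 3-byte char (#3). Advance 3.
Byte at offset 10: 0xE4 = 11100100 → 3-byte char (#4). Advance 3.
Byte at offset 13: 0xF1 = 11110001 → 4-byte char (#5). Advance 4.
Byte at offset 17: 0x2E = 00101110 → 1-byte char (#6). Advance 1.
Byte at offset 18: 0xE1 = 11100001 → 3-byte char (#7). Advance 3.
Byte at offset 21: 0xC3 = 11000011 → 2-byte char (#8). Advance 2.
Byte at offset 23: 0xF0 = 11110000 → 4-byte char (#9). Advance 4.
Reached end at offset 27 after 9 code points.

9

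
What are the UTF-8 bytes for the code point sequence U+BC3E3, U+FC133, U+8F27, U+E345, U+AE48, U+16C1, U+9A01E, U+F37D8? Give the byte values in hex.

F2 BC 8F A3 F3 BC 84 B3 E8 BC A7 EE 8D 85 EA B9 88 E1 9B 81 F2 9A 80 9E F3 B3 9F 98

U+BC3E3: 4-byte form → F2 BC 8F A3.
U+FC133: 4-byte form → F3 BC 84 B3.
U+8F27: 3-byte form → E8 BC A7.
U+E345: 3-byte form → EE 8D 85.
U+AE48: 3-byte form → EA B9 88.
U+16C1: 3-byte form → E1 9B 81.
U+9A01E: 4-byte form → F2 9A 80 9E.
U+F37D8: 4-byte form → F3 B3 9F 98.
Concatenated (28 bytes): F2 BC 8F A3 F3 BC 84 B3 E8 BC A7 EE 8D 85 EA B9 88 E1 9B 81 F2 9A 80 9E F3 B3 9F 98.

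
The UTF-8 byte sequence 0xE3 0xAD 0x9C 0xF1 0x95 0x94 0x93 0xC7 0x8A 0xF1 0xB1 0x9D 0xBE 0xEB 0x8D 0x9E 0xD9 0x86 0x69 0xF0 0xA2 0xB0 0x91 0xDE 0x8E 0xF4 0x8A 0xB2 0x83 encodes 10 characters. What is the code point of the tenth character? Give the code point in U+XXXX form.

Offset 0: leading byte 0xE3 = 11100011 → 3-byte char #1 = E3 AD 9C.
Offset 3: leading byte 0xF1 = 11110001 → 4-byte char #2 = F1 95 94 93.
Offset 7: leading byte 0xC7 = 11000111 → 2-byte char #3 = C7 8A.
Offset 9: leading byte 0xF1 = 11110001 → 4-byte char #4 = F1 B1 9D BE.
Offset 13: leading byte 0xEB = 11101011 → 3-byte char #5 = EB 8D 9E.
Offset 16: leading byte 0xD9 = 11011001 → 2-byte char #6 = D9 86.
Offset 18: leading byte 0x69 = 01101001 → 1-byte char #7 = 69.
Offset 19: leading byte 0xF0 = 11110000 → 4-byte char #8 = F0 A2 B0 91.
Offset 23: leading byte 0xDE = 11011110 → 2-byte char #9 = DE 8E.
Offset 25: leading byte 0xF4 = 11110100 → 4-byte char #10 = F4 8A B2 83.
Leading byte 0xF4 = 11110100 matches 11110xxx → 4-byte sequence.
Byte 1: 0xF4 = 11110100, payload 100 (3 bits).
Byte 2: 0x8A = 10001010 (10xxxxxx ✓), payload 001010.
Byte 3: 0xB2 = 10110010 (10xxxxxx ✓), payload 110010.
Byte 4: 0x83 = 10000011 (10xxxxxx ✓), payload 000011.
Concatenate: 100001010110010000011 = 0x10AC83 (21 bits → U+10AC83).

U+10AC83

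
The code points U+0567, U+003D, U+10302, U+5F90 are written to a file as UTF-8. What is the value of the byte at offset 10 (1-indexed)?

1-indexed offset 10 is 0-indexed offset 9.
U+0567 → 2-byte form D5 A7 at offsets 0–1.
U+003D → 1-byte form 3D at offsets 2–2.
U+10302 → 4-byte form F0 90 8C 82 at offsets 3–6.
U+5F90 → 3-byte form E5 BE 90 at offsets 7–9.
Offset 9 falls in char 4's range; it's byte 3 of E5 BE 90 = 0x90.

0x90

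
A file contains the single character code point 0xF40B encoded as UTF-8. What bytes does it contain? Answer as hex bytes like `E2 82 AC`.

EF 90 8B

U+F40B = 0xF40B = 62475 decimal. In range U+0800–U+FFFF → 3-byte form: 1110xxxx 10xxxxxx 10xxxxxx.
Binary (16 bits): 1111010000001011.
Split 4+6+6: 1111 | 010000 | 001011.
Byte 1: 11101111 = 0xEF.
Byte 2: 10010000 = 0x90.
Byte 3: 10001011 = 0x8B.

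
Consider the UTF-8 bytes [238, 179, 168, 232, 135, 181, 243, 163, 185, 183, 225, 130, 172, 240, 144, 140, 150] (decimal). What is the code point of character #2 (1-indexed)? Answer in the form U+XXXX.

U+81F5

Offset 0: leading byte 0xEE = 11101110 → 3-byte char #1 = EE B3 A8.
Offset 3: leading byte 0xE8 = 11101000 → 3-byte char #2 = E8 87 B5.
Leading byte 0xE8 = 11101000 matches 1110xxxx → 3-byte sequence.
Byte 1: 0xE8 = 11101000, payload 1000 (4 bits).
Byte 2: 0x87 = 10000111 (10xxxxxx ✓), payload 000111.
Byte 3: 0xB5 = 10110101 (10xxxxxx ✓), payload 110101.
Concatenate: 1000000111110101 = 0x81F5 (16 bits → U+81F5).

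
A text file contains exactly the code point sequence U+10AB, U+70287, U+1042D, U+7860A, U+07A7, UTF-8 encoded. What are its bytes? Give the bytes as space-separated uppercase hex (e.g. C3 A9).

U+10AB: 3-byte form → E1 82 AB.
U+70287: 4-byte form → F1 B0 8A 87.
U+1042D: 4-byte form → F0 90 90 AD.
U+7860A: 4-byte form → F1 B8 98 8A.
U+07A7: 2-byte form → DE A7.
Concatenated (17 bytes): E1 82 AB F1 B0 8A 87 F0 90 90 AD F1 B8 98 8A DE A7.

E1 82 AB F1 B0 8A 87 F0 90 90 AD F1 B8 98 8A DE A7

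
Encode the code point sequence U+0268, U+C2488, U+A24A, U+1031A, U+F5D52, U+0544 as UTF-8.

C9 A8 F3 82 92 88 EA 89 8A F0 90 8C 9A F3 B5 B5 92 D5 84

U+0268: 2-byte form → C9 A8.
U+C2488: 4-byte form → F3 82 92 88.
U+A24A: 3-byte form → EA 89 8A.
U+1031A: 4-byte form → F0 90 8C 9A.
U+F5D52: 4-byte form → F3 B5 B5 92.
U+0544: 2-byte form → D5 84.
Concatenated (19 bytes): C9 A8 F3 82 92 88 EA 89 8A F0 90 8C 9A F3 B5 B5 92 D5 84.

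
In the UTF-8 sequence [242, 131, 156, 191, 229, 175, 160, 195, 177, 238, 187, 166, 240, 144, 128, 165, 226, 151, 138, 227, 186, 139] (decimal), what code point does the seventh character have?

Offset 0: leading byte 0xF2 = 11110010 → 4-byte char #1 = F2 83 9C BF.
Offset 4: leading byte 0xE5 = 11100101 → 3-byte char #2 = E5 AF A0.
Offset 7: leading byte 0xC3 = 11000011 → 2-byte char #3 = C3 B1.
Offset 9: leading byte 0xEE = 11101110 → 3-byte char #4 = EE BB A6.
Offset 12: leading byte 0xF0 = 11110000 → 4-byte char #5 = F0 90 80 A5.
Offset 16: leading byte 0xE2 = 11100010 → 3-byte char #6 = E2 97 8A.
Offset 19: leading byte 0xE3 = 11100011 → 3-byte char #7 = E3 BA 8B.
Leading byte 0xE3 = 11100011 matches 1110xxxx → 3-byte sequence.
Byte 1: 0xE3 = 11100011, payload 0011 (4 bits).
Byte 2: 0xBA = 10111010 (10xxxxxx ✓), payload 111010.
Byte 3: 0x8B = 10001011 (10xxxxxx ✓), payload 001011.
Concatenate: 0011111010001011 = 0x3E8B (16 bits → U+3E8B).

U+3E8B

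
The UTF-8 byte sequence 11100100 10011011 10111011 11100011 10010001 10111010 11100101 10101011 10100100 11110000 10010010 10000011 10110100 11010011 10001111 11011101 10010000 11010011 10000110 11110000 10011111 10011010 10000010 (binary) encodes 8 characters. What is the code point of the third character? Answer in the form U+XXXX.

U+5AE4

Offset 0: leading byte 0xE4 = 11100100 → 3-byte char #1 = E4 9B BB.
Offset 3: leading byte 0xE3 = 11100011 → 3-byte char #2 = E3 91 BA.
Offset 6: leading byte 0xE5 = 11100101 → 3-byte char #3 = E5 AB A4.
Leading byte 0xE5 = 11100101 matches 1110xxxx → 3-byte sequence.
Byte 1: 0xE5 = 11100101, payload 0101 (4 bits).
Byte 2: 0xAB = 10101011 (10xxxxxx ✓), payload 101011.
Byte 3: 0xA4 = 10100100 (10xxxxxx ✓), payload 100100.
Concatenate: 0101101011100100 = 0x5AE4 (16 bits → U+5AE4).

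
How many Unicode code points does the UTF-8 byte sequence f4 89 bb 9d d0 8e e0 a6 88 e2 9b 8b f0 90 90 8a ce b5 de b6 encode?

Byte at offset 0: 0xF4 = 11110100 → 4-byte char (#1). Advance 4.
Byte at offset 4: 0xD0 = 11010000 → 2-byte char (#2). Advance 2.
Byte at offset 6: 0xE0 = 11100000 → 3-byte char (#3). Advance 3.
Byte at offset 9: 0xE2 = 11100010 → 3-byte char (#4). Advance 3.
Byte at offset 12: 0xF0 = 11110000 → 4-byte char (#5). Advance 4.
Byte at offset 16: 0xCE = 11001110 → 2-byte char (#6). Advance 2.
Byte at offset 18: 0xDE = 11011110 → 2-byte char (#7). Advance 2.
Reached end at offset 20 after 7 code points.

7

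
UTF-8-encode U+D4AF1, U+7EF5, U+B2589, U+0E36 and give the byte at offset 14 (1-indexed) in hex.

0xB6

1-indexed offset 14 is 0-indexed offset 13.
U+D4AF1 → 4-byte form F3 94 AB B1 at offsets 0–3.
U+7EF5 → 3-byte form E7 BB B5 at offsets 4–6.
U+B2589 → 4-byte form F2 B2 96 89 at offsets 7–10.
U+0E36 → 3-byte form E0 B8 B6 at offsets 11–13.
Offset 13 falls in char 4's range; it's byte 3 of E0 B8 B6 = 0xB6.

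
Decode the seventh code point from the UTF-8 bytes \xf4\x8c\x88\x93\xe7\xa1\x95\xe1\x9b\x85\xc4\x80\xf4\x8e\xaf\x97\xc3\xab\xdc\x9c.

Offset 0: leading byte 0xF4 = 11110100 → 4-byte char #1 = F4 8C 88 93.
Offset 4: leading byte 0xE7 = 11100111 → 3-byte char #2 = E7 A1 95.
Offset 7: leading byte 0xE1 = 11100001 → 3-byte char #3 = E1 9B 85.
Offset 10: leading byte 0xC4 = 11000100 → 2-byte char #4 = C4 80.
Offset 12: leading byte 0xF4 = 11110100 → 4-byte char #5 = F4 8E AF 97.
Offset 16: leading byte 0xC3 = 11000011 → 2-byte char #6 = C3 AB.
Offset 18: leading byte 0xDC = 11011100 → 2-byte char #7 = DC 9C.
Leading byte 0xDC = 11011100 matches 110xxxxx → 2-byte sequence.
Byte 1: 0xDC = 11011100, payload 11100 (5 bits).
Byte 2: 0x9C = 10011100 (10xxxxxx ✓), payload 011100.
Concatenate: 11100011100 = 0x71C (11 bits → U+071C).

U+071C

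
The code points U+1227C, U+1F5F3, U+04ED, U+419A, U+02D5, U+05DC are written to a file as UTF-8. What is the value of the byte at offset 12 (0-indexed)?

U+1227C → 4-byte form F0 92 89 BC at offsets 0–3.
U+1F5F3 → 4-byte form F0 9F 97 B3 at offsets 4–7.
U+04ED → 2-byte form D3 AD at offsets 8–9.
U+419A → 3-byte form E4 86 9A at offsets 10–12.
Offset 12 falls in char 4's range; it's byte 3 of E4 86 9A = 0x9A.

0x9A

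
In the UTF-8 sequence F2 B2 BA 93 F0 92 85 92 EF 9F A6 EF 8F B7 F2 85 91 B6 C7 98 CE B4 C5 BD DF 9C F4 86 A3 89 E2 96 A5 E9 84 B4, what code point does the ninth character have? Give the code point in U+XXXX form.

U+07DC

Offset 0: leading byte 0xF2 = 11110010 → 4-byte char #1 = F2 B2 BA 93.
Offset 4: leading byte 0xF0 = 11110000 → 4-byte char #2 = F0 92 85 92.
Offset 8: leading byte 0xEF = 11101111 → 3-byte char #3 = EF 9F A6.
Offset 11: leading byte 0xEF = 11101111 → 3-byte char #4 = EF 8F B7.
Offset 14: leading byte 0xF2 = 11110010 → 4-byte char #5 = F2 85 91 B6.
Offset 18: leading byte 0xC7 = 11000111 → 2-byte char #6 = C7 98.
Offset 20: leading byte 0xCE = 11001110 → 2-byte char #7 = CE B4.
Offset 22: leading byte 0xC5 = 11000101 → 2-byte char #8 = C5 BD.
Offset 24: leading byte 0xDF = 11011111 → 2-byte char #9 = DF 9C.
Leading byte 0xDF = 11011111 matches 110xxxxx → 2-byte sequence.
Byte 1: 0xDF = 11011111, payload 11111 (5 bits).
Byte 2: 0x9C = 10011100 (10xxxxxx ✓), payload 011100.
Concatenate: 11111011100 = 0x7DC (11 bits → U+07DC).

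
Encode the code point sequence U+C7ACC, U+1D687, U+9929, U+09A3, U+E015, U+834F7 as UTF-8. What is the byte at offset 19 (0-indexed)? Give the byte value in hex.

U+C7ACC → 4-byte form F3 87 AB 8C at offsets 0–3.
U+1D687 → 4-byte form F0 9D 9A 87 at offsets 4–7.
U+9929 → 3-byte form E9 A4 A9 at offsets 8–10.
U+09A3 → 3-byte form E0 A6 A3 at offsets 11–13.
U+E015 → 3-byte form EE 80 95 at offsets 14–16.
U+834F7 → 4-byte form F2 83 93 B7 at offsets 17–20.
Offset 19 falls in char 6's range; it's byte 3 of F2 83 93 B7 = 0x93.

0x93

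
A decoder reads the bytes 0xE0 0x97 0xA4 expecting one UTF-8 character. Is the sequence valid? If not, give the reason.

invalid (overlong encoding)

Leading byte 0xE0 = 11100000 → 3-byte form.
Continuation bytes all match 10xxxxxx. Payload decodes to 0x5E4.
But 0x5E4 < 0x800, the minimum for a 3-byte sequence — this is an overlong encoding.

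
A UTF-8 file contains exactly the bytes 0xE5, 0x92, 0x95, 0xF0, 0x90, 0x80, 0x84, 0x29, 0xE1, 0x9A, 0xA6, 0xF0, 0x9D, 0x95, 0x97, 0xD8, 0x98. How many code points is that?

6

Byte at offset 0: 0xE5 = 11100101 → 3-byte char (#1). Advance 3.
Byte at offset 3: 0xF0 = 11110000 → 4-byte char (#2). Advance 4.
Byte at offset 7: 0x29 = 00101001 → 1-byte char (#3). Advance 1.
Byte at offset 8: 0xE1 = 11100001 → 3-byte char (#4). Advance 3.
Byte at offset 11: 0xF0 = 11110000 → 4-byte char (#5). Advance 4.
Byte at offset 15: 0xD8 = 11011000 → 2-byte char (#6). Advance 2.
Reached end at offset 17 after 6 code points.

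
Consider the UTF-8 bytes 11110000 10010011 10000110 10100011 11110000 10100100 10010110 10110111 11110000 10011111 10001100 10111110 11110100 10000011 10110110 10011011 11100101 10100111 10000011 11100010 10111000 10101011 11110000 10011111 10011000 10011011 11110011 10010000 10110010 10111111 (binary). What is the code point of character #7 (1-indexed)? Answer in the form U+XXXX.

U+1F61B

Offset 0: leading byte 0xF0 = 11110000 → 4-byte char #1 = F0 93 86 A3.
Offset 4: leading byte 0xF0 = 11110000 → 4-byte char #2 = F0 A4 96 B7.
Offset 8: leading byte 0xF0 = 11110000 → 4-byte char #3 = F0 9F 8C BE.
Offset 12: leading byte 0xF4 = 11110100 → 4-byte char #4 = F4 83 B6 9B.
Offset 16: leading byte 0xE5 = 11100101 → 3-byte char #5 = E5 A7 83.
Offset 19: leading byte 0xE2 = 11100010 → 3-byte char #6 = E2 B8 AB.
Offset 22: leading byte 0xF0 = 11110000 → 4-byte char #7 = F0 9F 98 9B.
Leading byte 0xF0 = 11110000 matches 11110xxx → 4-byte sequence.
Byte 1: 0xF0 = 11110000, payload 000 (3 bits).
Byte 2: 0x9F = 10011111 (10xxxxxx ✓), payload 011111.
Byte 3: 0x98 = 10011000 (10xxxxxx ✓), payload 011000.
Byte 4: 0x9B = 10011011 (10xxxxxx ✓), payload 011011.
Concatenate: 000011111011000011011 = 0x1F61B (21 bits → U+1F61B).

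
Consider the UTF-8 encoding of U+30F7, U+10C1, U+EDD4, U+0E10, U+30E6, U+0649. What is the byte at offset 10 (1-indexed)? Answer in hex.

0xE0

1-indexed offset 10 is 0-indexed offset 9.
U+30F7 → 3-byte form E3 83 B7 at offsets 0–2.
U+10C1 → 3-byte form E1 83 81 at offsets 3–5.
U+EDD4 → 3-byte form EE B7 94 at offsets 6–8.
U+0E10 → 3-byte form E0 B8 90 at offsets 9–11.
Offset 9 falls in char 4's range; it's byte 1 of E0 B8 90 = 0xE0.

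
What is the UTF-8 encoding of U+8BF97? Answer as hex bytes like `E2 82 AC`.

F2 8B BE 97

U+8BF97 = 0x8BF97 = 573335 decimal. In range U+10000–U+10FFFF → 4-byte form: 11110xxx 10xxxxxx 10xxxxxx 10xxxxxx.
Binary (21 bits): 010001011111110010111.
Split 3+6+6+6: 010 | 001011 | 111110 | 010111.
Byte 1: 11110010 = 0xF2.
Byte 2: 10001011 = 0x8B.
Byte 3: 10111110 = 0xBE.
Byte 4: 10010111 = 0x97.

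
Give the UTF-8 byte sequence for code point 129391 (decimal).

F0 9F A5 AF

U+1F96F = 0x1F96F = 129391 decimal. In range U+10000–U+10FFFF → 4-byte form: 11110xxx 10xxxxxx 10xxxxxx 10xxxxxx.
Binary (21 bits): 000011111100101101111.
Split 3+6+6+6: 000 | 011111 | 100101 | 101111.
Byte 1: 11110000 = 0xF0.
Byte 2: 10011111 = 0x9F.
Byte 3: 10100101 = 0xA5.
Byte 4: 10101111 = 0xAF.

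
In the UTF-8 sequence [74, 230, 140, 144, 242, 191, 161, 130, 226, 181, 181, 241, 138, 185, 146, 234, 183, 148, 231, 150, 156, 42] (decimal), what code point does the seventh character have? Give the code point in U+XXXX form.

U+759C

Offset 0: leading byte 0x4A = 01001010 → 1-byte char #1 = 4A.
Offset 1: leading byte 0xE6 = 11100110 → 3-byte char #2 = E6 8C 90.
Offset 4: leading byte 0xF2 = 11110010 → 4-byte char #3 = F2 BF A1 82.
Offset 8: leading byte 0xE2 = 11100010 → 3-byte char #4 = E2 B5 B5.
Offset 11: leading byte 0xF1 = 11110001 → 4-byte char #5 = F1 8A B9 92.
Offset 15: leading byte 0xEA = 11101010 → 3-byte char #6 = EA B7 94.
Offset 18: leading byte 0xE7 = 11100111 → 3-byte char #7 = E7 96 9C.
Leading byte 0xE7 = 11100111 matches 1110xxxx → 3-byte sequence.
Byte 1: 0xE7 = 11100111, payload 0111 (4 bits).
Byte 2: 0x96 = 10010110 (10xxxxxx ✓), payload 010110.
Byte 3: 0x9C = 10011100 (10xxxxxx ✓), payload 011100.
Concatenate: 0111010110011100 = 0x759C (16 bits → U+759C).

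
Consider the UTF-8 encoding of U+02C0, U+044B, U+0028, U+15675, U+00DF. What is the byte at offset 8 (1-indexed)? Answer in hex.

1-indexed offset 8 is 0-indexed offset 7.
U+02C0 → 2-byte form CB 80 at offsets 0–1.
U+044B → 2-byte form D1 8B at offsets 2–3.
U+0028 → 1-byte form 28 at offsets 4–4.
U+15675 → 4-byte form F0 95 99 B5 at offsets 5–8.
Offset 7 falls in char 4's range; it's byte 3 of F0 95 99 B5 = 0x99.

0x99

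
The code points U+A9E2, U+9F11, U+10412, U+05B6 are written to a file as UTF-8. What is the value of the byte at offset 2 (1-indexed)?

1-indexed offset 2 is 0-indexed offset 1.
U+A9E2 → 3-byte form EA A7 A2 at offsets 0–2.
Offset 1 falls in char 1's range; it's byte 2 of EA A7 A2 = 0xA7.

0xA7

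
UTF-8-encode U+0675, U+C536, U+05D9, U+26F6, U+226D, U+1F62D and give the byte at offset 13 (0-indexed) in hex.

U+0675 → 2-byte form D9 B5 at offsets 0–1.
U+C536 → 3-byte form EC 94 B6 at offsets 2–4.
U+05D9 → 2-byte form D7 99 at offsets 5–6.
U+26F6 → 3-byte form E2 9B B6 at offsets 7–9.
U+226D → 3-byte form E2 89 AD at offsets 10–12.
U+1F62D → 4-byte form F0 9F 98 AD at offsets 13–16.
Offset 13 falls in char 6's range; it's byte 1 of F0 9F 98 AD = 0xF0.

0xF0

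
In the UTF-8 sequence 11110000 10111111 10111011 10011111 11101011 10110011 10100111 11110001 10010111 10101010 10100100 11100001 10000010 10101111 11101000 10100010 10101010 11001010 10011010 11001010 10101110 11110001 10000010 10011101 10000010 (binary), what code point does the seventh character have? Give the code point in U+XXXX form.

U+02AE

Offset 0: leading byte 0xF0 = 11110000 → 4-byte char #1 = F0 BF BB 9F.
Offset 4: leading byte 0xEB = 11101011 → 3-byte char #2 = EB B3 A7.
Offset 7: leading byte 0xF1 = 11110001 → 4-byte char #3 = F1 97 AA A4.
Offset 11: leading byte 0xE1 = 11100001 → 3-byte char #4 = E1 82 AF.
Offset 14: leading byte 0xE8 = 11101000 → 3-byte char #5 = E8 A2 AA.
Offset 17: leading byte 0xCA = 11001010 → 2-byte char #6 = CA 9A.
Offset 19: leading byte 0xCA = 11001010 → 2-byte char #7 = CA AE.
Leading byte 0xCA = 11001010 matches 110xxxxx → 2-byte sequence.
Byte 1: 0xCA = 11001010, payload 01010 (5 bits).
Byte 2: 0xAE = 10101110 (10xxxxxx ✓), payload 101110.
Concatenate: 01010101110 = 0x2AE (11 bits → U+02AE).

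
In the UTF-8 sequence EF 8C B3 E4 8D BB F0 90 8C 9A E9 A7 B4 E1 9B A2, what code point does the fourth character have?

U+99F4

Offset 0: leading byte 0xEF = 11101111 → 3-byte char #1 = EF 8C B3.
Offset 3: leading byte 0xE4 = 11100100 → 3-byte char #2 = E4 8D BB.
Offset 6: leading byte 0xF0 = 11110000 → 4-byte char #3 = F0 90 8C 9A.
Offset 10: leading byte 0xE9 = 11101001 → 3-byte char #4 = E9 A7 B4.
Leading byte 0xE9 = 11101001 matches 1110xxxx → 3-byte sequence.
Byte 1: 0xE9 = 11101001, payload 1001 (4 bits).
Byte 2: 0xA7 = 10100111 (10xxxxxx ✓), payload 100111.
Byte 3: 0xB4 = 10110100 (10xxxxxx ✓), payload 110100.
Concatenate: 1001100111110100 = 0x99F4 (16 bits → U+99F4).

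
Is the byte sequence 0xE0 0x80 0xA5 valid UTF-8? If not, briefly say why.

invalid (overlong encoding)

Leading byte 0xE0 = 11100000 → 3-byte form.
Continuation bytes all match 10xxxxxx. Payload decodes to 0x25.
But 0x25 < 0x800, the minimum for a 3-byte sequence — this is an overlong encoding.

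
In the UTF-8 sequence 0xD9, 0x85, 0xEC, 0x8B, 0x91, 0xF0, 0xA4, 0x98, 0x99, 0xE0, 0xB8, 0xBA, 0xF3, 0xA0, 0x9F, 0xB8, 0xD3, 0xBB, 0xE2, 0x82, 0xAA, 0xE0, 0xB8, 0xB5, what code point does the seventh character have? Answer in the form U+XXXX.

U+20AA

Offset 0: leading byte 0xD9 = 11011001 → 2-byte char #1 = D9 85.
Offset 2: leading byte 0xEC = 11101100 → 3-byte char #2 = EC 8B 91.
Offset 5: leading byte 0xF0 = 11110000 → 4-byte char #3 = F0 A4 98 99.
Offset 9: leading byte 0xE0 = 11100000 → 3-byte char #4 = E0 B8 BA.
Offset 12: leading byte 0xF3 = 11110011 → 4-byte char #5 = F3 A0 9F B8.
Offset 16: leading byte 0xD3 = 11010011 → 2-byte char #6 = D3 BB.
Offset 18: leading byte 0xE2 = 11100010 → 3-byte char #7 = E2 82 AA.
Leading byte 0xE2 = 11100010 matches 1110xxxx → 3-byte sequence.
Byte 1: 0xE2 = 11100010, payload 0010 (4 bits).
Byte 2: 0x82 = 10000010 (10xxxxxx ✓), payload 000010.
Byte 3: 0xAA = 10101010 (10xxxxxx ✓), payload 101010.
Concatenate: 0010000010101010 = 0x20AA (16 bits → U+20AA).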